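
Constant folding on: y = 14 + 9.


14 + 9 = 23 at compile time
Optimized: y = 23


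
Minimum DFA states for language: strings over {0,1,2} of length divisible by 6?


Track length mod 6: states 0..5, accept at 0
Minimal DFA: 6 states


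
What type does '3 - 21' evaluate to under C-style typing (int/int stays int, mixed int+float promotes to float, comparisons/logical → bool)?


Operand types: int - int
Rule: mixed int/float promotes to float; int/int stays int
Result type: int


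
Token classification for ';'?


Pattern: delimiter/punctuation
Type: PUNCTUATION


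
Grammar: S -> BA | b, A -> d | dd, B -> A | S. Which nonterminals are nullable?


A nonterminal is nullable iff some alternative derives ε (directly, or every symbol in it is nullable)
Nullable: {}


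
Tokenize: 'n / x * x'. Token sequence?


Scan left to right, longest-match per lexeme
Tokens: ID(n), OP(/), ID(x), OP(*), ID(x)


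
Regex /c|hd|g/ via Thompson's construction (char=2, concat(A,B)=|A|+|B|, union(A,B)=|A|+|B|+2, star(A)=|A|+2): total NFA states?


Syntax tree has 4 char leaf(s), 2 union(s), 0 star(s)
chars contribute 4×2 = 8; each union adds +2; each star adds +2
Total: 8 + 4 + 0 = 12 states


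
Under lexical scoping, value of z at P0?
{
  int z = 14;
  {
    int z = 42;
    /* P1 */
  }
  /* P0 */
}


z declared in the same block as P0
z = 14


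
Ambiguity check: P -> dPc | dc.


balanced d^n…c^n: each string has a unique parse
Unambiguous


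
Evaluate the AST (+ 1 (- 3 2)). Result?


Evaluate inner: (- 3 2) = 1
Evaluate root: (+ 1 1) = 2
Result: 2


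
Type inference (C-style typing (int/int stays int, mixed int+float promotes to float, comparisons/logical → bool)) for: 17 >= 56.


Operand types: int >= int
Rule: comparison yields bool
Result type: bool


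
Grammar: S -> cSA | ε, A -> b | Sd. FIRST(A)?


Per alternative of A: FIRST(b) = {b}; FIRST(Sd) = {c, d}
FIRST(A) = {b, c, d}


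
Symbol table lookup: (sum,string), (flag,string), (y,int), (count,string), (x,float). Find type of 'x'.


Lookup 'x' → type float


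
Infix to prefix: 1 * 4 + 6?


left-to-right (same/higher precedence on left): tree is (+ (* 1 4) 6)
Prefix: + * 1 4 6


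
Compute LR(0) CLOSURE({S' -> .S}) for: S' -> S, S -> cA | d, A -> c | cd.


Start: S' -> .S
For each item with dot before a nonterminal B, add B -> .γ for every B-production
Closure: [S' -> .S, S -> .cA, S -> .d]


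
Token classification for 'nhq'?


Pattern: letter/underscore followed by alphanumerics, not a keyword
Type: IDENTIFIER


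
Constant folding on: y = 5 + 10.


5 + 10 = 15 at compile time
Optimized: y = 15


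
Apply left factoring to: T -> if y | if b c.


Common prefix: 'if'
Factored: T -> if T', T' -> y | b c


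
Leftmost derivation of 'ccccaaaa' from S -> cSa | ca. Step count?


Derivation: S => cSa => ccSaa => cccSaaa => ccccaaaa
Steps: 4


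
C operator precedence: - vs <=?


'-' is additive (level 9); '<=' is relational (level 7)
Higher level binds tighter
'-' has higher precedence than '<='


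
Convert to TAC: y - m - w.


Break into single-operator statements:
t1 = y - m
t2 = t1 - w


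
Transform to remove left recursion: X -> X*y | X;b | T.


Left-recursive alternatives: X*y, X;b; non-recursive: T
Introduce X': X -> TX', X' -> *yX' | ;bX' | ε


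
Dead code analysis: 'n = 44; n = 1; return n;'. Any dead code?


first assignment to n is overwritten before any read
Dead: 'n = 44'


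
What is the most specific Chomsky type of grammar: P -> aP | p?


Right-linear: every RHS is a terminal or a terminal followed by one nonterminal
Classification: Type 3 (Regular)


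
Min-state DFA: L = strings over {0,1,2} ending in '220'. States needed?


Track the longest suffix of input matching a prefix of '220': 4 classes (prefixes of length 0..3)
Minimal DFA: 4 states


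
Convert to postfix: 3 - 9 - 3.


Left to right (same or higher precedence on left)
Postfix: 3 9 - 3 -


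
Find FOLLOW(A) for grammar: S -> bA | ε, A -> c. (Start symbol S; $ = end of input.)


$ ∈ FOLLOW(S). For each A -> αBβ: add FIRST(β)\{ε} to FOLLOW(B); if β nullable, add FOLLOW(A).
FOLLOW(A) = {$}


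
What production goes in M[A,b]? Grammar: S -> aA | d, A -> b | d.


For [A, b]: 'b' ∈ FIRST(b)
Entry: A -> b


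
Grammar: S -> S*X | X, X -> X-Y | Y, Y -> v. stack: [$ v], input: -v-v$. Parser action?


'v' on top is the handle for Y -> v
Action: reduce (Y -> v)


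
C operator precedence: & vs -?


'-' is additive (level 9); '&' is bitwise AND (level 5)
Higher level binds tighter
'-' has higher precedence than '&'


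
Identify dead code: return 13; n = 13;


statement follows a return and is unreachable
Dead: 'n = 13'


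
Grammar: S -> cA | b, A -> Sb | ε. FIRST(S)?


Per alternative of S: FIRST(cA) = {c}; FIRST(b) = {b}
FIRST(S) = {b, c}


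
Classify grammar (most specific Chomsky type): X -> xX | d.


Right-linear: every RHS is a terminal or a terminal followed by one nonterminal
Classification: Type 3 (Regular)


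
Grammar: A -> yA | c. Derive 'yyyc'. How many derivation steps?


Derivation: A => yA => yyA => yyyA => yyyc
Steps: 4


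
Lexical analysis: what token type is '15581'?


Pattern: digits only
Type: INTEGER_LITERAL


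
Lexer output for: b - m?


Scan left to right, longest-match per lexeme
Tokens: ID(b), OP(-), ID(m)


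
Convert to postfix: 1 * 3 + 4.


Left to right (same or higher precedence on left)
Postfix: 1 3 * 4 +


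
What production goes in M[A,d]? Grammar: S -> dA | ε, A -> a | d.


For [A, d]: 'd' ∈ FIRST(d)
Entry: A -> d


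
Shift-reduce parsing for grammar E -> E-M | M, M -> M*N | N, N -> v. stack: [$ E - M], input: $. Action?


handle 'E-M' on top; lookahead ∈ FOLLOW(E) = {-, $}
Action: reduce (E -> E-M)


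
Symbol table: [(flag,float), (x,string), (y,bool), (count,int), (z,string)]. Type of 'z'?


Lookup 'z' → type string


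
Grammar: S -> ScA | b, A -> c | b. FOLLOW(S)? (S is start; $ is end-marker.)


$ ∈ FOLLOW(S). For each A -> αBβ: add FIRST(β)\{ε} to FOLLOW(B); if β nullable, add FOLLOW(A).
FOLLOW(S) = {$, c}


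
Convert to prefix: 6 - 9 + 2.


left-to-right (same/higher precedence on left): tree is (+ (- 6 9) 2)
Prefix: + - 6 9 2


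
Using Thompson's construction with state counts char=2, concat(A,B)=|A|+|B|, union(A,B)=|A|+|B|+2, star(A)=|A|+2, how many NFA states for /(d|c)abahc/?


Syntax tree has 7 char leaf(s), 1 union(s), 0 star(s)
chars contribute 7×2 = 14; each union adds +2; each star adds +2
Total: 14 + 2 + 0 = 16 states


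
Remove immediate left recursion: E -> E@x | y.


Left-recursive alternatives: E@x; non-recursive: y
Introduce E': E -> yE', E' -> @xE' | ε


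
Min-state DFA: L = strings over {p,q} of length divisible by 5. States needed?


Track length mod 5: states 0..4, accept at 0
Minimal DFA: 5 states


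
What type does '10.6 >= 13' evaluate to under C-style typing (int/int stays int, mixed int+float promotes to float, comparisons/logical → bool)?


Operand types: float >= int
Rule: comparison yields bool
Result type: bool


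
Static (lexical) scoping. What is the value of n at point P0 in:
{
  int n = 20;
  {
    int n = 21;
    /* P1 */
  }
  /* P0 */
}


n declared in the same block as P0
n = 20


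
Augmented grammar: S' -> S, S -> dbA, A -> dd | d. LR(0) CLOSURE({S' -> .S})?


Start: S' -> .S
For each item with dot before a nonterminal B, add B -> .γ for every B-production
Closure: [S' -> .S, S -> .dbA]


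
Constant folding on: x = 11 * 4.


11 * 4 = 44 at compile time
Optimized: x = 44


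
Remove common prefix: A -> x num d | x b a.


Common prefix: 'x'
Factored: A -> x A', A' -> num d | b a


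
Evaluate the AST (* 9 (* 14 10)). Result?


Evaluate inner: (* 14 10) = 140
Evaluate root: (* 9 140) = 1260
Result: 1260


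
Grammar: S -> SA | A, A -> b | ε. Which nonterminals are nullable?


A nonterminal is nullable iff some alternative derives ε (directly, or every symbol in it is nullable)
Nullable: {A, S}


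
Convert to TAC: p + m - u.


Break into single-operator statements:
t1 = p + m
t2 = t1 - u


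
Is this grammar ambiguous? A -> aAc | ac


balanced a^n…c^n: each string has a unique parse
Unambiguous


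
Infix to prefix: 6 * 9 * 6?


left-to-right (same/higher precedence on left): tree is (* (* 6 9) 6)
Prefix: * * 6 9 6


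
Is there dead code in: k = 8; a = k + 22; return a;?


k is read by a's definition; a is returned
No dead code


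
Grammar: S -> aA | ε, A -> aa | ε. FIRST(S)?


Per alternative of S: FIRST(aA) = {a}; FIRST(ε) = {ε}
FIRST(S) = {a, ε}


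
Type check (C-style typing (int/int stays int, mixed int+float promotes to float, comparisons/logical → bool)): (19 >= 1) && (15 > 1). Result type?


Operand types: bool && bool
Rule: logical operators take bool operands and yield bool
Result type: bool


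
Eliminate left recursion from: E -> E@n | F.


Left-recursive alternatives: E@n; non-recursive: F
Introduce E': E -> FE', E' -> @nE' | ε


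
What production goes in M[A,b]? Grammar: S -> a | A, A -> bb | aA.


For [A, b]: 'b' ∈ FIRST(bb)
Entry: A -> bb


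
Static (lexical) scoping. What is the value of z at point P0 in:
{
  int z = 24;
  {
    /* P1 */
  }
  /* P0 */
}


z declared in the same block as P0
z = 24


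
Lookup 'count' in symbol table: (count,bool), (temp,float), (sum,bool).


Lookup 'count' → type bool


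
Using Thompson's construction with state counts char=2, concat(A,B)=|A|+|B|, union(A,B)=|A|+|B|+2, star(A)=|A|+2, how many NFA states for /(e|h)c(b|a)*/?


Syntax tree has 5 char leaf(s), 2 union(s), 1 star(s)
chars contribute 5×2 = 10; each union adds +2; each star adds +2
Total: 10 + 4 + 2 = 16 states


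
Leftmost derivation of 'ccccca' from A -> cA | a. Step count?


Derivation: A => cA => ccA => cccA => ccccA => cccccA => ccccca
Steps: 6


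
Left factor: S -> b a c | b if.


Common prefix: 'b'
Factored: S -> b S', S' -> a c | if


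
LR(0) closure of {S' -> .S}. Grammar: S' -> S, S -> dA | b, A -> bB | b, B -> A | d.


Start: S' -> .S
For each item with dot before a nonterminal B, add B -> .γ for every B-production
Closure: [S' -> .S, S -> .dA, S -> .b]


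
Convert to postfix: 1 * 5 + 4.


Left to right (same or higher precedence on left)
Postfix: 1 5 * 4 +


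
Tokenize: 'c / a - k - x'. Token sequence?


Scan left to right, longest-match per lexeme
Tokens: ID(c), OP(/), ID(a), OP(-), ID(k), OP(-), ID(x)


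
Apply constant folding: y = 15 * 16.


15 * 16 = 240 at compile time
Optimized: y = 240


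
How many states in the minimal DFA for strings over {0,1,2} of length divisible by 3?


Track length mod 3: states 0..2, accept at 0
Minimal DFA: 3 states


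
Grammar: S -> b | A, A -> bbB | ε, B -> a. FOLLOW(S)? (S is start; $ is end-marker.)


$ ∈ FOLLOW(S). For each A -> αBβ: add FIRST(β)\{ε} to FOLLOW(B); if β nullable, add FOLLOW(A).
FOLLOW(S) = {$}


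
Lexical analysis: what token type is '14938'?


Pattern: digits only
Type: INTEGER_LITERAL


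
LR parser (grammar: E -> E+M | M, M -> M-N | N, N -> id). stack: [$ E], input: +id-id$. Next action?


shift '+' to continue E -> E+M
Action: shift


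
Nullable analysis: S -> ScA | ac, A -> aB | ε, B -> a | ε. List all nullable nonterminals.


A nonterminal is nullable iff some alternative derives ε (directly, or every symbol in it is nullable)
Nullable: {A, B}


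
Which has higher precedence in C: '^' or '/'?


'/' is multiplicative (level 10); '^' is bitwise XOR (level 4)
Higher level binds tighter
'/' has higher precedence than '^'


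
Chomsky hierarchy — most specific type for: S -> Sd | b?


Left-linear: every RHS is a terminal or one nonterminal followed by a terminal
Classification: Type 3 (Regular)


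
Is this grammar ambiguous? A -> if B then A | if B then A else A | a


dangling else: 'if B then if B then a else a' parses two ways
Ambiguous


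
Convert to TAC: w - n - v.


Break into single-operator statements:
t1 = w - n
t2 = t1 - v


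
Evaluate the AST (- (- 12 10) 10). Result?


Evaluate inner: (- 12 10) = 2
Evaluate root: (- 2 10) = -8
Result: -8


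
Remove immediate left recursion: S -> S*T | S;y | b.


Left-recursive alternatives: S*T, S;y; non-recursive: b
Introduce S': S -> bS', S' -> *TS' | ;yS' | ε


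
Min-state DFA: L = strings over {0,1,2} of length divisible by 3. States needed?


Track length mod 3: states 0..2, accept at 0
Minimal DFA: 3 states


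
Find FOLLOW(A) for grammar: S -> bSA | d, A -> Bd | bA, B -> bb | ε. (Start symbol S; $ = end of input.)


$ ∈ FOLLOW(S). For each A -> αBβ: add FIRST(β)\{ε} to FOLLOW(B); if β nullable, add FOLLOW(A).
FOLLOW(A) = {$, b, d}


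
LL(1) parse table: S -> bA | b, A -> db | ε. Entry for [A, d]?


For [A, d]: 'd' ∈ FIRST(db)
Entry: A -> db


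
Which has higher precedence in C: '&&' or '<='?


'<=' is relational (level 7); '&&' is logical AND (level 2)
Higher level binds tighter
'<=' has higher precedence than '&&'


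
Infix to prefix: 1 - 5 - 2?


left-to-right (same/higher precedence on left): tree is (- (- 1 5) 2)
Prefix: - - 1 5 2


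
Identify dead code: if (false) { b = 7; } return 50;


condition is constant false, so the whole block is unreachable
Dead: 'if (false) { b = 7; }'


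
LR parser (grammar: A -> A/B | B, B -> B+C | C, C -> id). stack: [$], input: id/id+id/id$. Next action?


no handle on stack; shift 'id'
Action: shift


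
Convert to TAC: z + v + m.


Break into single-operator statements:
t1 = z + v
t2 = t1 + m


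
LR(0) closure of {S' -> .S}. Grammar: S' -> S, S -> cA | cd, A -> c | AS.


Start: S' -> .S
For each item with dot before a nonterminal B, add B -> .γ for every B-production
Closure: [S' -> .S, S -> .cA, S -> .cd]


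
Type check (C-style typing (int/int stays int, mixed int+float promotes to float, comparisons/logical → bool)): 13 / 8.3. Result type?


Operand types: int / float
Rule: mixed int/float promotes to float; int/int stays int
Result type: float


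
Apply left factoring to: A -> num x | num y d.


Common prefix: 'num'
Factored: A -> num A', A' -> x | y d


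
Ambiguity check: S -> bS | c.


right-linear, alternatives start with distinct terminals 'b' vs 'c': unique leftmost derivation
Unambiguous


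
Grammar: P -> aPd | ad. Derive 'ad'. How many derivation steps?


Derivation: P => ad
Steps: 1


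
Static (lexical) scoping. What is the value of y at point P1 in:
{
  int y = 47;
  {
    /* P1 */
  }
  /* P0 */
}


P1's block does not declare y; resolves to the enclosing declaration at depth 0
y = 47


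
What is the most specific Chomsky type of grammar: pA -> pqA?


LHS has context (more than one symbol) and |LHS| ≤ |RHS|
Classification: Type 1 (Context-Sensitive)


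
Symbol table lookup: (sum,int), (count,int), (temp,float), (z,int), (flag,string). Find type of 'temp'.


Lookup 'temp' → type float


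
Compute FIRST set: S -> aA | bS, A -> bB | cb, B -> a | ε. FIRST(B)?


Per alternative of B: FIRST(a) = {a}; FIRST(ε) = {ε}
FIRST(B) = {a, ε}


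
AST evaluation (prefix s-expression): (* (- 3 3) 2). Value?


Evaluate inner: (- 3 3) = 0
Evaluate root: (* 0 2) = 0
Result: 0


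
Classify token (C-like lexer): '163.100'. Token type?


Pattern: digits with a decimal point
Type: FLOAT_LITERAL


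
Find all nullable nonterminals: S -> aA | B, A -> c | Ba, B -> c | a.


A nonterminal is nullable iff some alternative derives ε (directly, or every symbol in it is nullable)
Nullable: {}


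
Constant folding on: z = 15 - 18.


15 - 18 = -3 at compile time
Optimized: z = -3


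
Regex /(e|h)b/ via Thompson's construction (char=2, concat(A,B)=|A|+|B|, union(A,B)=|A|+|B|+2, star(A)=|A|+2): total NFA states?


Syntax tree has 3 char leaf(s), 1 union(s), 0 star(s)
chars contribute 3×2 = 6; each union adds +2; each star adds +2
Total: 6 + 2 + 0 = 8 states


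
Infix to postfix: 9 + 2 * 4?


* has higher precedence, evaluate 2*4 first
Postfix: 9 2 4 * +


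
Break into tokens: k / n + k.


Scan left to right, longest-match per lexeme
Tokens: ID(k), OP(/), ID(n), OP(+), ID(k)


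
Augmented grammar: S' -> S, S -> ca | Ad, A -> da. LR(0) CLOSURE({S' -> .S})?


Start: S' -> .S
For each item with dot before a nonterminal B, add B -> .γ for every B-production
Closure: [S' -> .S, S -> .ca, S -> .Ad, A -> .da]


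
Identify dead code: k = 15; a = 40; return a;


k is assigned but never read
Dead: 'k = 15'


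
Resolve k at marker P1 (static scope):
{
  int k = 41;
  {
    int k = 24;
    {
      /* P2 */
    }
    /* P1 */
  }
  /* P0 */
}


k declared in the same block as P1
k = 24


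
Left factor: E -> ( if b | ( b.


Common prefix: '('
Factored: E -> ( E', E' -> if b | b


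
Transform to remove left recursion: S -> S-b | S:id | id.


Left-recursive alternatives: S-b, S:id; non-recursive: id
Introduce S': S -> idS', S' -> -bS' | :idS' | ε


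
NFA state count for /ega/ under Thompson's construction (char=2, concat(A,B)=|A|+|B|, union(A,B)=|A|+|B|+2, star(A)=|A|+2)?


Syntax tree has 3 char leaf(s), 0 union(s), 0 star(s)
chars contribute 3×2 = 6; each union adds +2; each star adds +2
Total: 6 + 0 + 0 = 6 states


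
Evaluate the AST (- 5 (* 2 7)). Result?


Evaluate inner: (* 2 7) = 14
Evaluate root: (- 5 14) = -9
Result: -9


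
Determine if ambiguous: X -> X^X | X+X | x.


'x^x+x' has two parse trees (no precedence encoded between ^ and +)
Ambiguous


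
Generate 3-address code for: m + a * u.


Break into single-operator statements:
t1 = a * u
t2 = m + t1


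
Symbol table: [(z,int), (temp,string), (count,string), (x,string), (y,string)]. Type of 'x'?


Lookup 'x' → type string


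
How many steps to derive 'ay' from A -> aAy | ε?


Derivation: A => aAy => ay
Steps: 2


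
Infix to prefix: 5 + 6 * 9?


'*' binds tighter: tree is (+ 5 (* 6 9))
Prefix: + 5 * 6 9


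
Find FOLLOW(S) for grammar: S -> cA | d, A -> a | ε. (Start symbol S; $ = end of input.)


$ ∈ FOLLOW(S). For each A -> αBβ: add FIRST(β)\{ε} to FOLLOW(B); if β nullable, add FOLLOW(A).
FOLLOW(S) = {$}


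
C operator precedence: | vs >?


'>' is relational (level 7); '|' is bitwise OR (level 3)
Higher level binds tighter
'>' has higher precedence than '|'


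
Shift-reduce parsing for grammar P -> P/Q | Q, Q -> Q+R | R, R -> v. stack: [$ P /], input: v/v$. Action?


no handle ('P/' is not any RHS); shift 'v'
Action: shift


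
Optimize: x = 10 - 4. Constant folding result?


10 - 4 = 6 at compile time
Optimized: x = 6


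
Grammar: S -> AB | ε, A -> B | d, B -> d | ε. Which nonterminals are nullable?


A nonterminal is nullable iff some alternative derives ε (directly, or every symbol in it is nullable)
Nullable: {A, B, S}


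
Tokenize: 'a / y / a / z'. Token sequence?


Scan left to right, longest-match per lexeme
Tokens: ID(a), OP(/), ID(y), OP(/), ID(a), OP(/), ID(z)


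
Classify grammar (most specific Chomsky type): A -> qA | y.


Right-linear: every RHS is a terminal or a terminal followed by one nonterminal
Classification: Type 3 (Regular)


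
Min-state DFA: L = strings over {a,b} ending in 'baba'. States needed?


Track the longest suffix of input matching a prefix of 'baba': 5 classes (prefixes of length 0..4)
Minimal DFA: 5 states


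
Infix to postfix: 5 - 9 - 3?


Left to right (same or higher precedence on left)
Postfix: 5 9 - 3 -


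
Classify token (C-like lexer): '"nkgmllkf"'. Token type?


Pattern: double-quoted sequence
Type: STRING_LITERAL


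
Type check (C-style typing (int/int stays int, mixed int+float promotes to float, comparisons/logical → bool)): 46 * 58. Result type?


Operand types: int * int
Rule: mixed int/float promotes to float; int/int stays int
Result type: int


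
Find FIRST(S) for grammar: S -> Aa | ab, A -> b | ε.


Per alternative of S: FIRST(Aa) = {a, b}; FIRST(ab) = {a}
FIRST(S) = {a, b}


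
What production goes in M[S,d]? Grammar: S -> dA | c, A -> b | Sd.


For [S, d]: 'd' ∈ FIRST(dA)
Entry: S -> dA


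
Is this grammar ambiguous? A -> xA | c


right-linear, alternatives start with distinct terminals 'x' vs 'c': unique leftmost derivation
Unambiguous


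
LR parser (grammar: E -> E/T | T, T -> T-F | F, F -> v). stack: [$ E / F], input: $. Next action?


'F' (not preceded by T-) is the handle for T -> F
Action: reduce (T -> F)


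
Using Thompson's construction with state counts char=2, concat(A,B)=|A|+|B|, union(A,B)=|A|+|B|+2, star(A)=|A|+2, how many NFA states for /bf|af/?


Syntax tree has 4 char leaf(s), 1 union(s), 0 star(s)
chars contribute 4×2 = 8; each union adds +2; each star adds +2
Total: 8 + 2 + 0 = 10 states


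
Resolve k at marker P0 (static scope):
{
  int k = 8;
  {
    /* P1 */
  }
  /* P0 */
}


k declared in the same block as P0
k = 8


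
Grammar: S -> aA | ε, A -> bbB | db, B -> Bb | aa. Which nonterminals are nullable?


A nonterminal is nullable iff some alternative derives ε (directly, or every symbol in it is nullable)
Nullable: {S}


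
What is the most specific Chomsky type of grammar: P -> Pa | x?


Left-linear: every RHS is a terminal or one nonterminal followed by a terminal
Classification: Type 3 (Regular)


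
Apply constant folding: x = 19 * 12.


19 * 12 = 228 at compile time
Optimized: x = 228


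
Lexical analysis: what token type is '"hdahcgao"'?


Pattern: double-quoted sequence
Type: STRING_LITERAL


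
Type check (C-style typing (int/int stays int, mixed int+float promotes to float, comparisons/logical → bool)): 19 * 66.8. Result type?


Operand types: int * float
Rule: mixed int/float promotes to float; int/int stays int
Result type: float


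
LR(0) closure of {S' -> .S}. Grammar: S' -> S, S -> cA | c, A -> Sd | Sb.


Start: S' -> .S
For each item with dot before a nonterminal B, add B -> .γ for every B-production
Closure: [S' -> .S, S -> .cA, S -> .c]


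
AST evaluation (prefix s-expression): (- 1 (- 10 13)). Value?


Evaluate inner: (- 10 13) = -3
Evaluate root: (- 1 -3) = 4
Result: 4


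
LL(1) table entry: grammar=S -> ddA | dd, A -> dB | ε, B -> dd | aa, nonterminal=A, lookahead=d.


For [A, d]: 'd' ∈ FIRST(dB)
Entry: A -> dB


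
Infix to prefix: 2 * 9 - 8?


left-to-right (same/higher precedence on left): tree is (- (* 2 9) 8)
Prefix: - * 2 9 8


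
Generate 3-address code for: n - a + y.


Break into single-operator statements:
t1 = n - a
t2 = t1 + y


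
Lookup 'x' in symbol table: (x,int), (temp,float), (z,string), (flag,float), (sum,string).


Lookup 'x' → type int


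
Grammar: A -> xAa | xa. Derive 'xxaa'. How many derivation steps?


Derivation: A => xAa => xxaa
Steps: 2


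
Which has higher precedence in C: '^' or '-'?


'-' is additive (level 9); '^' is bitwise XOR (level 4)
Higher level binds tighter
'-' has higher precedence than '^'


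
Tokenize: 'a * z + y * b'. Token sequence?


Scan left to right, longest-match per lexeme
Tokens: ID(a), OP(*), ID(z), OP(+), ID(y), OP(*), ID(b)


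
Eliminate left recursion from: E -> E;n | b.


Left-recursive alternatives: E;n; non-recursive: b
Introduce E': E -> bE', E' -> ;nE' | ε


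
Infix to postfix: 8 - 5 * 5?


* has higher precedence, evaluate 5*5 first
Postfix: 8 5 5 * -


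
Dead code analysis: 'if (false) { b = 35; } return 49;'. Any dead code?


condition is constant false, so the whole block is unreachable
Dead: 'if (false) { b = 35; }'


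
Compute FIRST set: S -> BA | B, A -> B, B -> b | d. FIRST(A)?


Per alternative of A: FIRST(B) = {b, d}
FIRST(A) = {b, d}


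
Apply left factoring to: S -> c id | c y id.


Common prefix: 'c'
Factored: S -> c S', S' -> id | y id


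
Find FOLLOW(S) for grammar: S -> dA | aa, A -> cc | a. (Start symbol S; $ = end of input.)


$ ∈ FOLLOW(S). For each A -> αBβ: add FIRST(β)\{ε} to FOLLOW(B); if β nullable, add FOLLOW(A).
FOLLOW(S) = {$}


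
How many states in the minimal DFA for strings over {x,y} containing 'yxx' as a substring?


KMP-style automaton: 3 progress states + 1 absorbing accept = 4
Minimal DFA: 4 states


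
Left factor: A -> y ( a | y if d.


Common prefix: 'y'
Factored: A -> y A', A' -> ( a | if d


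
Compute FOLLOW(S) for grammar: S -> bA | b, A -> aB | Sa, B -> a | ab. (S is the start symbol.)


$ ∈ FOLLOW(S). For each A -> αBβ: add FIRST(β)\{ε} to FOLLOW(B); if β nullable, add FOLLOW(A).
FOLLOW(S) = {$, a}


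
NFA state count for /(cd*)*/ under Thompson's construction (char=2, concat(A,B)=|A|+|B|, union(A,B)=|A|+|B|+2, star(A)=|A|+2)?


Syntax tree has 2 char leaf(s), 0 union(s), 2 star(s)
chars contribute 2×2 = 4; each union adds +2; each star adds +2
Total: 4 + 0 + 4 = 8 states


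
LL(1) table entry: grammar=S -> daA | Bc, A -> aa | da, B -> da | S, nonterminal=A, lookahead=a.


For [A, a]: 'a' ∈ FIRST(aa)
Entry: A -> aa


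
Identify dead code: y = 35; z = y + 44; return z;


y is read by z's definition; z is returned
No dead code


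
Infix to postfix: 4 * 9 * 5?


Left to right (same or higher precedence on left)
Postfix: 4 9 * 5 *


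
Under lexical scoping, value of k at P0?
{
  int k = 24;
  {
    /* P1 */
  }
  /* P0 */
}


k declared in the same block as P0
k = 24


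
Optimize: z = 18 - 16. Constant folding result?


18 - 16 = 2 at compile time
Optimized: z = 2


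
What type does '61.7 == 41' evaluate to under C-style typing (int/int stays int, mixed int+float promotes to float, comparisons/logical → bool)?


Operand types: float == int
Rule: comparison yields bool
Result type: bool


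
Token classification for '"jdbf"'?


Pattern: double-quoted sequence
Type: STRING_LITERAL


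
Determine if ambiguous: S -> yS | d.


right-linear, alternatives start with distinct terminals 'y' vs 'd': unique leftmost derivation
Unambiguous


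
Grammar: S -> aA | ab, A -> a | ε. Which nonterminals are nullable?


A nonterminal is nullable iff some alternative derives ε (directly, or every symbol in it is nullable)
Nullable: {A}


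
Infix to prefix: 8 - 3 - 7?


left-to-right (same/higher precedence on left): tree is (- (- 8 3) 7)
Prefix: - - 8 3 7


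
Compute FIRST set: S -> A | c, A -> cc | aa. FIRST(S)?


Per alternative of S: FIRST(A) = {a, c}; FIRST(c) = {c}
FIRST(S) = {a, c}


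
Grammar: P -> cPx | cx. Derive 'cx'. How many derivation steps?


Derivation: P => cx
Steps: 1


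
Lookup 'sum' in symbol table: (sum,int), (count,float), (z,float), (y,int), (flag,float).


Lookup 'sum' → type int


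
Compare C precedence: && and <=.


'<=' is relational (level 7); '&&' is logical AND (level 2)
Higher level binds tighter
'<=' has higher precedence than '&&'


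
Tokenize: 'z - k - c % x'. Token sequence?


Scan left to right, longest-match per lexeme
Tokens: ID(z), OP(-), ID(k), OP(-), ID(c), OP(%), ID(x)


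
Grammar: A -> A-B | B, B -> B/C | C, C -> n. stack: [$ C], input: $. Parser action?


'C' (not preceded by B/) is the handle for B -> C
Action: reduce (B -> C)


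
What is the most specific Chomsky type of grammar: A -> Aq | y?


Left-linear: every RHS is a terminal or one nonterminal followed by a terminal
Classification: Type 3 (Regular)


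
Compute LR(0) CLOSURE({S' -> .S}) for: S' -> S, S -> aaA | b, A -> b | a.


Start: S' -> .S
For each item with dot before a nonterminal B, add B -> .γ for every B-production
Closure: [S' -> .S, S -> .aaA, S -> .b]


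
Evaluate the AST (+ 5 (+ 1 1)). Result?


Evaluate inner: (+ 1 1) = 2
Evaluate root: (+ 5 2) = 7
Result: 7


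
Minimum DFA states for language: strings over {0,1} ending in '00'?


Track the longest suffix of input matching a prefix of '00': 3 classes (prefixes of length 0..2)
Minimal DFA: 3 states


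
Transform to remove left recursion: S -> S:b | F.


Left-recursive alternatives: S:b; non-recursive: F
Introduce S': S -> FS', S' -> :bS' | ε


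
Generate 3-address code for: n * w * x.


Break into single-operator statements:
t1 = n * w
t2 = t1 * x


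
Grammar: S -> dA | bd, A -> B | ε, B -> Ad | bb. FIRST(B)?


Per alternative of B: FIRST(Ad) = {b, d}; FIRST(bb) = {b}
FIRST(B) = {b, d}


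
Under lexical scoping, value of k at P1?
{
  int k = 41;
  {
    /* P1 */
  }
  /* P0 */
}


P1's block does not declare k; resolves to the enclosing declaration at depth 0
k = 41


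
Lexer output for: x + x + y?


Scan left to right, longest-match per lexeme
Tokens: ID(x), OP(+), ID(x), OP(+), ID(y)


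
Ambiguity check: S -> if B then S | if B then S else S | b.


dangling else: 'if B then if B then b else b' parses two ways
Ambiguous


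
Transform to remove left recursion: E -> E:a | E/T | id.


Left-recursive alternatives: E:a, E/T; non-recursive: id
Introduce E': E -> idE', E' -> :aE' | /TE' | ε


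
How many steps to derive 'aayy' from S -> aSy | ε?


Derivation: S => aSy => aaSyy => aayy
Steps: 3


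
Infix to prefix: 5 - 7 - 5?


left-to-right (same/higher precedence on left): tree is (- (- 5 7) 5)
Prefix: - - 5 7 5


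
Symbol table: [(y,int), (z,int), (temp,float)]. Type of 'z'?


Lookup 'z' → type int


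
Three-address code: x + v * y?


Break into single-operator statements:
t1 = v * y
t2 = x + t1


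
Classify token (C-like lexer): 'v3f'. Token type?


Pattern: letter/underscore followed by alphanumerics, not a keyword
Type: IDENTIFIER


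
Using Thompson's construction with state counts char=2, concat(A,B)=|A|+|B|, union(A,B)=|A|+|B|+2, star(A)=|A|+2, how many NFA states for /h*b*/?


Syntax tree has 2 char leaf(s), 0 union(s), 2 star(s)
chars contribute 2×2 = 4; each union adds +2; each star adds +2
Total: 4 + 0 + 4 = 8 states


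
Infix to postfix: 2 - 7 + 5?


Left to right (same or higher precedence on left)
Postfix: 2 7 - 5 +


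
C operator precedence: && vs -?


'-' is additive (level 9); '&&' is logical AND (level 2)
Higher level binds tighter
'-' has higher precedence than '&&'


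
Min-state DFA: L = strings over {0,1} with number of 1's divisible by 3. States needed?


Track (count of 1) mod 3: states 0..2, accept at 0
Minimal DFA: 3 states


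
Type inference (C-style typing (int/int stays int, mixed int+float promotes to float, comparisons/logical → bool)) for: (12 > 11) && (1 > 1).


Operand types: bool && bool
Rule: logical operators take bool operands and yield bool
Result type: bool


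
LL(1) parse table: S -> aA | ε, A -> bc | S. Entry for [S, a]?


For [S, a]: 'a' ∈ FIRST(aA)
Entry: S -> aA


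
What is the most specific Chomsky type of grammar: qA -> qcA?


LHS has context (more than one symbol) and |LHS| ≤ |RHS|
Classification: Type 1 (Context-Sensitive)


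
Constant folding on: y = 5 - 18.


5 - 18 = -13 at compile time
Optimized: y = -13


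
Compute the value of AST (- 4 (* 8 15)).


Evaluate inner: (* 8 15) = 120
Evaluate root: (- 4 120) = -116
Result: -116


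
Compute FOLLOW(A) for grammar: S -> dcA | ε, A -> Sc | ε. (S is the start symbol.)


$ ∈ FOLLOW(S). For each A -> αBβ: add FIRST(β)\{ε} to FOLLOW(B); if β nullable, add FOLLOW(A).
FOLLOW(A) = {$, c}


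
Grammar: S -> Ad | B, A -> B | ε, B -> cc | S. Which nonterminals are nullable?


A nonterminal is nullable iff some alternative derives ε (directly, or every symbol in it is nullable)
Nullable: {A}


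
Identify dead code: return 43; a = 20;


statement follows a return and is unreachable
Dead: 'a = 20'


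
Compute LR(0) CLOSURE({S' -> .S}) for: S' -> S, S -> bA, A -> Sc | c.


Start: S' -> .S
For each item with dot before a nonterminal B, add B -> .γ for every B-production
Closure: [S' -> .S, S -> .bA]


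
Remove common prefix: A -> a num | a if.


Common prefix: 'a'
Factored: A -> a A', A' -> num | if


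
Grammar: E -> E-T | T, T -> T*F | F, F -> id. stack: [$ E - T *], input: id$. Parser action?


no handle; shift 'id'
Action: shift


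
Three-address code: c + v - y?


Break into single-operator statements:
t1 = c + v
t2 = t1 - y


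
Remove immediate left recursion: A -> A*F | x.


Left-recursive alternatives: A*F; non-recursive: x
Introduce A': A -> xA', A' -> *FA' | ε


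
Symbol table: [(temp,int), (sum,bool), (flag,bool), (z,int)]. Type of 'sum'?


Lookup 'sum' → type bool


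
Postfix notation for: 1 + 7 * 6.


* has higher precedence, evaluate 7*6 first
Postfix: 1 7 6 * +


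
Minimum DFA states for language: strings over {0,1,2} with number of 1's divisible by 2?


Track (count of 1) mod 2: states 0..1, accept at 0
Minimal DFA: 2 states


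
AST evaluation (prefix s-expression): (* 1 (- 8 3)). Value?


Evaluate inner: (- 8 3) = 5
Evaluate root: (* 1 5) = 5
Result: 5


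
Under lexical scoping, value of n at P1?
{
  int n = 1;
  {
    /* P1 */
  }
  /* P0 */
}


P1's block does not declare n; resolves to the enclosing declaration at depth 0
n = 1


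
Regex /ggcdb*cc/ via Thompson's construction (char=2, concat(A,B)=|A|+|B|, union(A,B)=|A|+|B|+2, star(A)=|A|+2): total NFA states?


Syntax tree has 7 char leaf(s), 0 union(s), 1 star(s)
chars contribute 7×2 = 14; each union adds +2; each star adds +2
Total: 14 + 0 + 2 = 16 states


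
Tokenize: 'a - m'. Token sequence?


Scan left to right, longest-match per lexeme
Tokens: ID(a), OP(-), ID(m)


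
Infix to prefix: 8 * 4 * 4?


left-to-right (same/higher precedence on left): tree is (* (* 8 4) 4)
Prefix: * * 8 4 4


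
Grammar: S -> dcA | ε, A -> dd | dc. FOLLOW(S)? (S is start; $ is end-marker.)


$ ∈ FOLLOW(S). For each A -> αBβ: add FIRST(β)\{ε} to FOLLOW(B); if β nullable, add FOLLOW(A).
FOLLOW(S) = {$}


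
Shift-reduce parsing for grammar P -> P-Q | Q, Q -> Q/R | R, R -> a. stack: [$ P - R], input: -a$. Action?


'R' (not preceded by Q/) is the handle for Q -> R
Action: reduce (Q -> R)


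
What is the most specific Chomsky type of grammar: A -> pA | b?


Right-linear: every RHS is a terminal or a terminal followed by one nonterminal
Classification: Type 3 (Regular)


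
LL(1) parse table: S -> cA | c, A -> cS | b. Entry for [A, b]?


For [A, b]: 'b' ∈ FIRST(b)
Entry: A -> b


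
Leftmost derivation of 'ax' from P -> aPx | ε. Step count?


Derivation: P => aPx => ax
Steps: 2


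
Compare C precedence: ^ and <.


'<' is relational (level 7); '^' is bitwise XOR (level 4)
Higher level binds tighter
'<' has higher precedence than '^'


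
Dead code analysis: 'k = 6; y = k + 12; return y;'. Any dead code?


k is read by y's definition; y is returned
No dead code


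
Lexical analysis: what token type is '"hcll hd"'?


Pattern: double-quoted sequence
Type: STRING_LITERAL


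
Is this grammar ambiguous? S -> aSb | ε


balanced a^n…b^n: each string has a unique parse
Unambiguous


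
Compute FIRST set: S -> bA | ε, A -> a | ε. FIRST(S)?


Per alternative of S: FIRST(bA) = {b}; FIRST(ε) = {ε}
FIRST(S) = {b, ε}


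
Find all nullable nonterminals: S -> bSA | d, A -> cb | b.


A nonterminal is nullable iff some alternative derives ε (directly, or every symbol in it is nullable)
Nullable: {}


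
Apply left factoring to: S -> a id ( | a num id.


Common prefix: 'a'
Factored: S -> a S', S' -> id ( | num id


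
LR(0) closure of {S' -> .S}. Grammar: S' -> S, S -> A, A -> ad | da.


Start: S' -> .S
For each item with dot before a nonterminal B, add B -> .γ for every B-production
Closure: [S' -> .S, S -> .A, A -> .ad, A -> .da]


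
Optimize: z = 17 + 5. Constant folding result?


17 + 5 = 22 at compile time
Optimized: z = 22


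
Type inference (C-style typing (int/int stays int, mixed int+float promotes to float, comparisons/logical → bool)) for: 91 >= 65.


Operand types: int >= int
Rule: comparison yields bool
Result type: bool


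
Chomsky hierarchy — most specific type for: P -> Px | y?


Left-linear: every RHS is a terminal or one nonterminal followed by a terminal
Classification: Type 3 (Regular)


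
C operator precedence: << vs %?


'%' is multiplicative (level 10); '<<' is shift (level 8)
Higher level binds tighter
'%' has higher precedence than '<<'


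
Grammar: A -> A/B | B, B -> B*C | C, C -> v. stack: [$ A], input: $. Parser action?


start symbol A on stack, input exhausted
Action: accept


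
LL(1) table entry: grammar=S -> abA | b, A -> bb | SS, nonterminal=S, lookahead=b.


For [S, b]: 'b' ∈ FIRST(b)
Entry: S -> b


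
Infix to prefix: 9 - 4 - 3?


left-to-right (same/higher precedence on left): tree is (- (- 9 4) 3)
Prefix: - - 9 4 3


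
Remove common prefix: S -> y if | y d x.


Common prefix: 'y'
Factored: S -> y S', S' -> if | d x


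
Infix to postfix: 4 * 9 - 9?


Left to right (same or higher precedence on left)
Postfix: 4 9 * 9 -


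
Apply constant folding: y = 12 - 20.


12 - 20 = -8 at compile time
Optimized: y = -8


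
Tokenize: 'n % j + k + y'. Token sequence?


Scan left to right, longest-match per lexeme
Tokens: ID(n), OP(%), ID(j), OP(+), ID(k), OP(+), ID(y)


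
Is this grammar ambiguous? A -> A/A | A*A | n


'n/n*n' has two parse trees (no precedence encoded between / and *)
Ambiguous


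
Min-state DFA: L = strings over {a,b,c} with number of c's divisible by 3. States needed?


Track (count of c) mod 3: states 0..2, accept at 0
Minimal DFA: 3 states


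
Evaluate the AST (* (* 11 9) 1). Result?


Evaluate inner: (* 11 9) = 99
Evaluate root: (* 99 1) = 99
Result: 99


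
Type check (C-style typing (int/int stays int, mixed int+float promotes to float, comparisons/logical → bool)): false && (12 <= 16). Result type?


Operand types: bool && bool
Rule: logical operators take bool operands and yield bool
Result type: bool


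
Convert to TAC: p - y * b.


Break into single-operator statements:
t1 = y * b
t2 = p - t1


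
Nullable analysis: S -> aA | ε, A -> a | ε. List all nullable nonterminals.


A nonterminal is nullable iff some alternative derives ε (directly, or every symbol in it is nullable)
Nullable: {A, S}


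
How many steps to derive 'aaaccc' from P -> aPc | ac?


Derivation: P => aPc => aaPcc => aaaccc
Steps: 3


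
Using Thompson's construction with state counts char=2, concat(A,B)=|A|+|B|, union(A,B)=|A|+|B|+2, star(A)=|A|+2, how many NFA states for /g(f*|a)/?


Syntax tree has 3 char leaf(s), 1 union(s), 1 star(s)
chars contribute 3×2 = 6; each union adds +2; each star adds +2
Total: 6 + 2 + 2 = 10 states


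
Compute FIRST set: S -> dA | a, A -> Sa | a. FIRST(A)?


Per alternative of A: FIRST(Sa) = {a, d}; FIRST(a) = {a}
FIRST(A) = {a, d}


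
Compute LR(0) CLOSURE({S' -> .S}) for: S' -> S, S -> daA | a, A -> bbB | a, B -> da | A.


Start: S' -> .S
For each item with dot before a nonterminal B, add B -> .γ for every B-production
Closure: [S' -> .S, S -> .daA, S -> .a]
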